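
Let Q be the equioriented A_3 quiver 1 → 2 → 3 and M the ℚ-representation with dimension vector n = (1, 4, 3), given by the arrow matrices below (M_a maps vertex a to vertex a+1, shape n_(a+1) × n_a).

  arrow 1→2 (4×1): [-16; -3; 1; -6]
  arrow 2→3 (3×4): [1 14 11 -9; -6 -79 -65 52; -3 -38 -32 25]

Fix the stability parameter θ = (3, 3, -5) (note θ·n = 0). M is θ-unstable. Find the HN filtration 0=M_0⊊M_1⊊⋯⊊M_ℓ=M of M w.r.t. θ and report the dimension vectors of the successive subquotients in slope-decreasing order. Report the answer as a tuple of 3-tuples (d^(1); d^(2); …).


Via rank(M_{q-1}∘⋯∘M_p): M ≅ I[1,3], I[2,2], I[2,3]^2.
μ_θ-semistable layers: μ^(1)=3; μ^(2)=1/3; μ^(3)=-1

((0, 1, 0); (1, 1, 1); (0, 2, 2))


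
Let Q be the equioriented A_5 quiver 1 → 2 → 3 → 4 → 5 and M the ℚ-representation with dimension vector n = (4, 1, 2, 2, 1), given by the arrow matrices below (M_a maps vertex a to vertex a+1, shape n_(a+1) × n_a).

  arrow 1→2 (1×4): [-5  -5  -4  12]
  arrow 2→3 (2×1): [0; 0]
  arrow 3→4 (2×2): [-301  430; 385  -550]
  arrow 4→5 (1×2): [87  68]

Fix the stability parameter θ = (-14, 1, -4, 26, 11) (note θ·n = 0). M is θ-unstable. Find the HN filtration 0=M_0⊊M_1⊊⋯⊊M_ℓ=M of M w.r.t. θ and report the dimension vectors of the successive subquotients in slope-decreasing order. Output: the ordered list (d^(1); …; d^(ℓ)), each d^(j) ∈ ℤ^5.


Interval decomposition of M: I[1,1]^3, I[1,2], I[3,3], I[3,5], I[4,4].
HN type (ℓ=5): μ^(1)=26; μ^(2)=37/2; μ^(3)=1; μ^(4)=-4; μ^(5)=-14

((0, 0, 0, 1, 0); (0, 0, 0, 1, 1); (0, 1, 0, 0, 0); (0, 0, 2, 0, 0); (4, 0, 0, 0, 0))


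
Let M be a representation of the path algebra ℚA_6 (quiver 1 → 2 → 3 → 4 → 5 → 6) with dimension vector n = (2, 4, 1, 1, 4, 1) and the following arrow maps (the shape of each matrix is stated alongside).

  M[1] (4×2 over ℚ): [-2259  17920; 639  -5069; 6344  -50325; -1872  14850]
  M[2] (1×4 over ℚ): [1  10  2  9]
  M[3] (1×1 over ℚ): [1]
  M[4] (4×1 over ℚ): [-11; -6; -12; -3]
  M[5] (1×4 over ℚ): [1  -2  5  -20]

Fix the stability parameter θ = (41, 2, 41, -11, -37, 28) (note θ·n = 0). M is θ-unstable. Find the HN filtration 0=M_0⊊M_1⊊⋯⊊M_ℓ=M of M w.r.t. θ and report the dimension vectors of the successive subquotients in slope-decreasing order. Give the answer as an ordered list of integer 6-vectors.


Via rank(M_{q-1}∘⋯∘M_p): M ≅ I[1,2], I[1,6], I[2,2]^2, I[5,5]^3.
μ_θ-semistable layers: μ^(1)=28; μ^(2)=43/2; μ^(3)=36/5; μ^(4)=2; μ^(5)=-37

((0, 0, 0, 0, 0, 1); (1, 1, 0, 0, 0, 0); (1, 1, 1, 1, 1, 0); (0, 2, 0, 0, 0, 0); (0, 0, 0, 0, 3, 0))


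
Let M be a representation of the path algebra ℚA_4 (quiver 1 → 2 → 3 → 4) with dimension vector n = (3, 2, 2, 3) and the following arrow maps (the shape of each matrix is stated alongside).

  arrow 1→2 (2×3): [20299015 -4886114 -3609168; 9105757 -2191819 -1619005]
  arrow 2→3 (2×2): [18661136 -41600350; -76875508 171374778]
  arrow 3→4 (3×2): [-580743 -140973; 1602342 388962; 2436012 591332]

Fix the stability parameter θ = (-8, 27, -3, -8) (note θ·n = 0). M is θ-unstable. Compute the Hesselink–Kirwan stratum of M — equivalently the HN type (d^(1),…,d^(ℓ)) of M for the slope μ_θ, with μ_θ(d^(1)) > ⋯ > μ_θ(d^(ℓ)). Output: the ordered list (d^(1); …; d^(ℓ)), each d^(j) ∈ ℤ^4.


Barcode: M ≅ I[1,1], I[1,3], I[1,4], I[4,4]^2. HN layers by μ_θ (3 steps, strictly decreasing):
  μ^(1)=12; μ^(2)=16/3; μ^(3)=-8

((0, 1, 1, 0); (0, 1, 1, 1); (3, 0, 0, 2))


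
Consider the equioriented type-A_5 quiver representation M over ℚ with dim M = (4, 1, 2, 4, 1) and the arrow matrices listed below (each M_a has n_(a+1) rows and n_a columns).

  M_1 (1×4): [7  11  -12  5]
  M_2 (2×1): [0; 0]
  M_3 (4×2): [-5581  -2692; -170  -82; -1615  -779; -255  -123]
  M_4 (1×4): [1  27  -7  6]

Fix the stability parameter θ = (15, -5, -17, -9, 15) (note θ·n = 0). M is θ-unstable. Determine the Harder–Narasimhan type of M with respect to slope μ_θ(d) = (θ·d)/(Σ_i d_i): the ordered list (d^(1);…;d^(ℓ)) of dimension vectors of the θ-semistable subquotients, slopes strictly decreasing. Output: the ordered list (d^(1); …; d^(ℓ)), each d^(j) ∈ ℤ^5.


Interval decomposition of M: I[1,1]^3, I[1,2], I[3,4], I[3,5], I[4,4]^2.
HN type (ℓ=4): μ^(1)=15; μ^(2)=5; μ^(3)=-9; μ^(4)=-17

((3, 0, 0, 0, 1); (1, 1, 0, 0, 0); (0, 0, 0, 4, 0); (0, 0, 2, 0, 0))


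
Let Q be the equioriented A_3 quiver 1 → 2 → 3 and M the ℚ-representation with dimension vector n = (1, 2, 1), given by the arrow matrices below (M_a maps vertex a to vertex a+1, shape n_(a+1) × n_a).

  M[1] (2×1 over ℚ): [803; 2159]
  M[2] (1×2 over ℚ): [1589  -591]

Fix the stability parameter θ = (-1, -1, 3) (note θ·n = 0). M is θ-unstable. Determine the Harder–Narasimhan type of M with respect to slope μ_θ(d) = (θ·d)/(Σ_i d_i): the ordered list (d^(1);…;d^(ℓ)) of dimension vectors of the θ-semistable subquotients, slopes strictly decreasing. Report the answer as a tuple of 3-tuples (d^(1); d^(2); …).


Interval decomposition of M: I[1,3], I[2,2].
HN type (ℓ=2): μ^(1)=3; μ^(2)=-1

((0, 0, 1); (1, 2, 0))


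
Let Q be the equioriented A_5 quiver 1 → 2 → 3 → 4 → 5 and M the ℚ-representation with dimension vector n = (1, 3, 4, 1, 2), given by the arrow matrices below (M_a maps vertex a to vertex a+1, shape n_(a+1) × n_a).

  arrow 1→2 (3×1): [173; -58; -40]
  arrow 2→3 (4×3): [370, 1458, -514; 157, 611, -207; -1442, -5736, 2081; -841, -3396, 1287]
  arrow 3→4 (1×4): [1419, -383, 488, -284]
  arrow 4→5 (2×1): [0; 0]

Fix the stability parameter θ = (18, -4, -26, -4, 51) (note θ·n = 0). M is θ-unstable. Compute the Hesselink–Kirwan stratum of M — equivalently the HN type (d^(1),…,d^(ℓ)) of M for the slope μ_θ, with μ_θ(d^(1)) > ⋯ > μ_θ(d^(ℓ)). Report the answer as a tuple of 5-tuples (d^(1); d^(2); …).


Barcode: M ≅ I[1,4], I[2,3]^2, I[3,3], I[5,5]^2. HN layers by μ_θ (4 steps, strictly decreasing):
  μ^(1)=51; μ^(2)=-4; μ^(3)=-15; μ^(4)=-26

((0, 0, 0, 0, 2); (1, 1, 1, 1, 0); (0, 2, 2, 0, 0); (0, 0, 1, 0, 0))


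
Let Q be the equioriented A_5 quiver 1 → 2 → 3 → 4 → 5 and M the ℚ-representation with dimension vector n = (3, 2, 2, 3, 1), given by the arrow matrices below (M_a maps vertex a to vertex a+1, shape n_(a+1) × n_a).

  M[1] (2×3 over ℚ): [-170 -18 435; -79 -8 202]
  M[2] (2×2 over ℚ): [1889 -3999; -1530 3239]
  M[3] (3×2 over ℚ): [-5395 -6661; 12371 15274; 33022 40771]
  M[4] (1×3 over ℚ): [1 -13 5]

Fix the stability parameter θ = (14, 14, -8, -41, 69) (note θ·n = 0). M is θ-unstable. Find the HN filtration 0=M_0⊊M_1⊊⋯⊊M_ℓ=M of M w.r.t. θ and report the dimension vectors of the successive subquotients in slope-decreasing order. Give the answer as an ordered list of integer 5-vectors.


Barcode: M ≅ I[1,1], I[1,4], I[1,5], I[4,4]. HN layers by μ_θ (4 steps, strictly decreasing):
  μ^(1)=69; μ^(2)=14; μ^(3)=-21/4; μ^(4)=-41

((0, 0, 0, 0, 1); (1, 0, 0, 0, 0); (2, 2, 2, 2, 0); (0, 0, 0, 1, 0))


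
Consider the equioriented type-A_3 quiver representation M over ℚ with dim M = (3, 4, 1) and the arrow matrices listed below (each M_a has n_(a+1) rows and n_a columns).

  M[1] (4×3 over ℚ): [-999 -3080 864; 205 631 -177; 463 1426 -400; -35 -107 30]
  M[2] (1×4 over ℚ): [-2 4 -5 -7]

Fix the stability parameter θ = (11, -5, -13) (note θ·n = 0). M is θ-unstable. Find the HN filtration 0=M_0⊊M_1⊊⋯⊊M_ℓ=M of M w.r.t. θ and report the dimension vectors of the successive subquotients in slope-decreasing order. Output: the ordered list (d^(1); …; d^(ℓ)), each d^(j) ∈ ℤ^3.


Interval decomposition of M: I[1,2]^2, I[1,3], I[2,2].
HN type (ℓ=3): μ^(1)=3; μ^(2)=-7/3; μ^(3)=-5

((2, 2, 0); (1, 1, 1); (0, 1, 0))


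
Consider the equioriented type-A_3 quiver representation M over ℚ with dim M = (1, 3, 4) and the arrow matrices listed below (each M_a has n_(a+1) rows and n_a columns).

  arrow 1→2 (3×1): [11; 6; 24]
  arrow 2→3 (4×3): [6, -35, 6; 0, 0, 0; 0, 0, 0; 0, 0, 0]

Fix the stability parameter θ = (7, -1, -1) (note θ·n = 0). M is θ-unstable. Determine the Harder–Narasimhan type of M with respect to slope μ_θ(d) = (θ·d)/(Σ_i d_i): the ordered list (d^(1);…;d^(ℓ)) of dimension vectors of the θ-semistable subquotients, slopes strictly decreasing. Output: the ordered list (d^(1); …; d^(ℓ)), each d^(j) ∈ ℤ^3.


Interval decomposition of M: I[1,2], I[2,2], I[2,3], I[3,3]^3.
HN type (ℓ=2): μ^(1)=3; μ^(2)=-1

((1, 1, 0); (0, 2, 4))


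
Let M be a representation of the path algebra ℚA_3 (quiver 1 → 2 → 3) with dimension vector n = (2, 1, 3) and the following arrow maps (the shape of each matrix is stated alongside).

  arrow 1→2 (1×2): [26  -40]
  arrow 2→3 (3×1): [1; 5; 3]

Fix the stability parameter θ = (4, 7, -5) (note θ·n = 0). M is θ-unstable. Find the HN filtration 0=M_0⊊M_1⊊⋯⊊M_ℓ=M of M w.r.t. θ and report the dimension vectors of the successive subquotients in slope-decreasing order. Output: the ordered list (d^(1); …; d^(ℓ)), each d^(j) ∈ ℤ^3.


Via rank(M_{q-1}∘⋯∘M_p): M ≅ I[1,1], I[1,3], I[3,3]^2.
μ_θ-semistable layers: μ^(1)=4; μ^(2)=2; μ^(3)=-5

((1, 0, 0); (1, 1, 1); (0, 0, 2))


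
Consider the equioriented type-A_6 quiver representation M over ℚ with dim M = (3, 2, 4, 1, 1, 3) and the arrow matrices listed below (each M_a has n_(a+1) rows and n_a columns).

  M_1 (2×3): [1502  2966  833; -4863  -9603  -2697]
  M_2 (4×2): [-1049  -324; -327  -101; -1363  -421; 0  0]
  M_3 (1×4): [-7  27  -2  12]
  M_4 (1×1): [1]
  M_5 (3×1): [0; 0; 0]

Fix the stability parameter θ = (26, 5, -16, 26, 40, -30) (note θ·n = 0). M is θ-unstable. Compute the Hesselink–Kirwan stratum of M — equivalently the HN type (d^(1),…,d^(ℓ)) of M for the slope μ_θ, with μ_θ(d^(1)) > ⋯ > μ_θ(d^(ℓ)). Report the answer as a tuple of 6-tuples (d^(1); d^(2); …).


Interval decomposition of M: I[1,1], I[1,3], I[1,5], I[3,3]^2, I[6,6]^3.
HN type (ℓ=5): μ^(1)=40; μ^(2)=26; μ^(3)=5; μ^(4)=-16; μ^(5)=-30

((0, 0, 0, 0, 1, 0); (1, 0, 0, 1, 0, 0); (2, 2, 2, 0, 0, 0); (0, 0, 2, 0, 0, 0); (0, 0, 0, 0, 0, 3))


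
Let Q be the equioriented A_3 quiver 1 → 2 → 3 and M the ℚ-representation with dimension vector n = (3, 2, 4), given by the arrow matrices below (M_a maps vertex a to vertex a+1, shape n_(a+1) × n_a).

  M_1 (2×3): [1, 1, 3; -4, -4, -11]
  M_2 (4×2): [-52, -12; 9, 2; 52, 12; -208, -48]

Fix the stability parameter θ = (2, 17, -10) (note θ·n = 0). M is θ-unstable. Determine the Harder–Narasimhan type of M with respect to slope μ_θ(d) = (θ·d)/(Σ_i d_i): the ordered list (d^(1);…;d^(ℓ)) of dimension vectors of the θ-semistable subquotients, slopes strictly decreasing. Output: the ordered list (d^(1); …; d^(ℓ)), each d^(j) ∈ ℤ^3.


Barcode: M ≅ I[1,1], I[1,3]^2, I[3,3]^2. HN layers by μ_θ (3 steps, strictly decreasing):
  μ^(1)=7/2; μ^(2)=2; μ^(3)=-10

((0, 2, 2); (3, 0, 0); (0, 0, 2))


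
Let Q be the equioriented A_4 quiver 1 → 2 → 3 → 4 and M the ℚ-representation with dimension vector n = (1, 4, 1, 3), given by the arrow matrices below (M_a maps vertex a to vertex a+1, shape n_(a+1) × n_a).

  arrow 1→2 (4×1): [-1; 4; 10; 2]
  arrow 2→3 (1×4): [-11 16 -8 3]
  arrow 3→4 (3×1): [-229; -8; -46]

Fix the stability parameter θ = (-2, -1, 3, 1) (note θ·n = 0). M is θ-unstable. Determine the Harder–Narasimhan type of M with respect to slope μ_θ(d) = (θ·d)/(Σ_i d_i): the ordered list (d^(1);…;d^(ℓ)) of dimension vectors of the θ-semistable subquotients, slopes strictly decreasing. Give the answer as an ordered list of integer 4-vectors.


Interval decomposition of M: I[1,4], I[2,2]^3, I[4,4]^2.
HN type (ℓ=4): μ^(1)=2; μ^(2)=1; μ^(3)=-1; μ^(4)=-2

((0, 0, 1, 1); (0, 0, 0, 2); (0, 4, 0, 0); (1, 0, 0, 0))


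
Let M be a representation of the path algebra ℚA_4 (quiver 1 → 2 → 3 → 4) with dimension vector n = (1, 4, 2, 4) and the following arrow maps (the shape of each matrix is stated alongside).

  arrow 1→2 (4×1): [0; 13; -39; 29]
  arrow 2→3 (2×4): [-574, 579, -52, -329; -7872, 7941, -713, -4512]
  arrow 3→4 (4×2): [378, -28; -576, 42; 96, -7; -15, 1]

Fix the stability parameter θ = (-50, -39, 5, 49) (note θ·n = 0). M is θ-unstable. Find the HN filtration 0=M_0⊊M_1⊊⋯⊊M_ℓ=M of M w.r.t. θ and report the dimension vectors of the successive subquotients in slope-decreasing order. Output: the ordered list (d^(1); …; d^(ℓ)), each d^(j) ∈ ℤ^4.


Barcode: M ≅ I[1,4], I[2,2]^2, I[2,4], I[4,4]^2. HN layers by μ_θ (4 steps, strictly decreasing):
  μ^(1)=49; μ^(2)=5; μ^(3)=-39; μ^(4)=-50

((0, 0, 0, 4); (0, 0, 2, 0); (0, 4, 0, 0); (1, 0, 0, 0))


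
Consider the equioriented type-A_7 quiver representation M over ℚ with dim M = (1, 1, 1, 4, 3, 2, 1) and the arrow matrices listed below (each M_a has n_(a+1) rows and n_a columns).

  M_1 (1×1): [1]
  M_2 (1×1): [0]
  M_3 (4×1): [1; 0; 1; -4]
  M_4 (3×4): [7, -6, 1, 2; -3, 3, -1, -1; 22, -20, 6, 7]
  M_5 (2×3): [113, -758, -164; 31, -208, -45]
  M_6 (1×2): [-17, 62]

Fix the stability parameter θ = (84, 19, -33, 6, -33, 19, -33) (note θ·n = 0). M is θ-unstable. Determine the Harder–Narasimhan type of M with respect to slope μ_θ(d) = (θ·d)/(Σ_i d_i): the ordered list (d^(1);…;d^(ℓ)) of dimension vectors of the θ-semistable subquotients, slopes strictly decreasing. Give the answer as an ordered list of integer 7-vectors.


Interval decomposition of M: I[1,2], I[3,4], I[4,5], I[4,6], I[4,7].
HN type (ℓ=6): μ^(1)=103/2; μ^(2)=19; μ^(3)=6; μ^(4)=-7; μ^(5)=-27/2; μ^(6)=-33

((1, 1, 0, 0, 0, 0, 0); (0, 0, 0, 0, 0, 1, 0); (0, 0, 0, 1, 0, 0, 0); (0, 0, 0, 0, 0, 1, 1); (0, 0, 0, 3, 3, 0, 0); (0, 0, 1, 0, 0, 0, 0))


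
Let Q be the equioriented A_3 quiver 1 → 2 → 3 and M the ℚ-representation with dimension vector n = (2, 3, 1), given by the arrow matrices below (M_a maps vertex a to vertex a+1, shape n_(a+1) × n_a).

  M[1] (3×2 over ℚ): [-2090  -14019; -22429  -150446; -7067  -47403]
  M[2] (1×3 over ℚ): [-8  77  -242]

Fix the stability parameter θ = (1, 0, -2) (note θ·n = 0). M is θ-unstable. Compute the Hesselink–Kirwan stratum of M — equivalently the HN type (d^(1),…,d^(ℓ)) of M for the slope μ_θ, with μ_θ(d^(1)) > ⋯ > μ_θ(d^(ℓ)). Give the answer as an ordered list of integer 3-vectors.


Barcode: M ≅ I[1,2], I[1,3], I[2,2]. HN layers by μ_θ (3 steps, strictly decreasing):
  μ^(1)=1/2; μ^(2)=0; μ^(3)=-1/3

((1, 1, 0); (0, 1, 0); (1, 1, 1))


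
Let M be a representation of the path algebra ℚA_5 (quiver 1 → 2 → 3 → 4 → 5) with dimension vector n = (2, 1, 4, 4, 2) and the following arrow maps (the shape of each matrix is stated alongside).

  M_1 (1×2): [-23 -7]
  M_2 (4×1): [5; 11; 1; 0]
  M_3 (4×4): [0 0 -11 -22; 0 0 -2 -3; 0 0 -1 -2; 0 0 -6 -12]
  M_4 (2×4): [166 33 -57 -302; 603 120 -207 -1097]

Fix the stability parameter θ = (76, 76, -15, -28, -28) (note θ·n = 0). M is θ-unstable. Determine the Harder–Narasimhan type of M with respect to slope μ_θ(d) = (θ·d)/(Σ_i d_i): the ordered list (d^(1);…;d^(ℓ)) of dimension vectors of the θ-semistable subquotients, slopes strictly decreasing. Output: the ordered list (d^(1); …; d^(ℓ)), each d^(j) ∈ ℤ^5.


Interval decomposition of M: I[1,1], I[1,5], I[3,3]^2, I[3,5], I[4,4]^2.
HN type (ℓ=5): μ^(1)=76; μ^(2)=81/5; μ^(3)=-15; μ^(4)=-71/3; μ^(5)=-28

((1, 0, 0, 0, 0); (1, 1, 1, 1, 1); (0, 0, 2, 0, 0); (0, 0, 1, 1, 1); (0, 0, 0, 2, 0))


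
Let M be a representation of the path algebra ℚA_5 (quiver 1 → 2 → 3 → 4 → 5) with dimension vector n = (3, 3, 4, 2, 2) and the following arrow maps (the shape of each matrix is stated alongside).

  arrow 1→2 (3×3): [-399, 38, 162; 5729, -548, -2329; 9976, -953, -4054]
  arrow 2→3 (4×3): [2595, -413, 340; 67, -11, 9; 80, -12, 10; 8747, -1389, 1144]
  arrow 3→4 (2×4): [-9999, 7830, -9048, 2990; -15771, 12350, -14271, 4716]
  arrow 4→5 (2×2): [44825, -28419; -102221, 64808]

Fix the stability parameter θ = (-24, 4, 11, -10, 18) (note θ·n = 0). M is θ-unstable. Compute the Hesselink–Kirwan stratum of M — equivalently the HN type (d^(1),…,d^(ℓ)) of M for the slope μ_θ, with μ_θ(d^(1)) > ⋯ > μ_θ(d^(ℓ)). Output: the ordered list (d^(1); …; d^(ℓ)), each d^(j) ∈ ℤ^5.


Via rank(M_{q-1}∘⋯∘M_p): M ≅ I[1,2], I[1,5]^2, I[3,3]^2.
μ_θ-semistable layers: μ^(1)=18; μ^(2)=11; μ^(3)=4; μ^(4)=5/3; μ^(5)=-24

((0, 0, 0, 0, 2); (0, 0, 2, 0, 0); (0, 1, 0, 0, 0); (0, 2, 2, 2, 0); (3, 0, 0, 0, 0))


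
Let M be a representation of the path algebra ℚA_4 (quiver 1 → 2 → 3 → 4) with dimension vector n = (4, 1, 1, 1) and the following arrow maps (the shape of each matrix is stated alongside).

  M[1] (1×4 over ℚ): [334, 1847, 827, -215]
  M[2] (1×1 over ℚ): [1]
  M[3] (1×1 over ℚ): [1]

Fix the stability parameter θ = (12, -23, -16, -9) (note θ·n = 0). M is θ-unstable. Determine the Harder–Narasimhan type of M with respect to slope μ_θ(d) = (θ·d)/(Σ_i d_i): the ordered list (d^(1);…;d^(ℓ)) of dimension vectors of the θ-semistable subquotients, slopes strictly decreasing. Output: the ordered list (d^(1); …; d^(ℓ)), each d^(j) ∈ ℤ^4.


Interval decomposition of M: I[1,1]^3, I[1,4].
HN type (ℓ=2): μ^(1)=12; μ^(2)=-9

((3, 0, 0, 0); (1, 1, 1, 1))


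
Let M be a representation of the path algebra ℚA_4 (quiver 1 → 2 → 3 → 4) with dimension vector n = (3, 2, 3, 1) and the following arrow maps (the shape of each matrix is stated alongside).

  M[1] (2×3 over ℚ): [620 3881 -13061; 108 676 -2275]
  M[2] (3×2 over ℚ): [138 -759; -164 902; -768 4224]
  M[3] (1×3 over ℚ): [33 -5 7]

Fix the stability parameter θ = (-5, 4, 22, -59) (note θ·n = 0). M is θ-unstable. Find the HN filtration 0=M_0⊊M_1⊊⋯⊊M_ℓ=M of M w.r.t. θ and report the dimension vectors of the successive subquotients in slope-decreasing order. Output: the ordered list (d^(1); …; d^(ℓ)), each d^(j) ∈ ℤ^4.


Barcode: M ≅ I[1,1], I[1,2], I[1,4], I[3,3]^2. HN layers by μ_θ (4 steps, strictly decreasing):
  μ^(1)=22; μ^(2)=4; μ^(3)=-5; μ^(4)=-19/2

((0, 0, 2, 0); (0, 1, 0, 0); (2, 0, 0, 0); (1, 1, 1, 1))


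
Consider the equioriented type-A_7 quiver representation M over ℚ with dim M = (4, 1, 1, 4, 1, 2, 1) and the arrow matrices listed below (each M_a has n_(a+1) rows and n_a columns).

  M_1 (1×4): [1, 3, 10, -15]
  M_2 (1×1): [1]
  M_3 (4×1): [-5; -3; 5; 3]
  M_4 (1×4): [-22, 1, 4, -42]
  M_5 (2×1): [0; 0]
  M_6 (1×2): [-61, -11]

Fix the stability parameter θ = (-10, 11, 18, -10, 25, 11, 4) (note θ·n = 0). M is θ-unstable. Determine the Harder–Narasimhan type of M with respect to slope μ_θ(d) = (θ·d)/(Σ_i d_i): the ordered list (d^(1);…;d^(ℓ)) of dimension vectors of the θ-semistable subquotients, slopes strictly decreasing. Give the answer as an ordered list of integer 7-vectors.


Barcode: M ≅ I[1,1]^3, I[1,5], I[4,4]^3, I[6,6], I[6,7]. HN layers by μ_θ (5 steps, strictly decreasing):
  μ^(1)=25; μ^(2)=11; μ^(3)=15/2; μ^(4)=19/3; μ^(5)=-10

((0, 0, 0, 0, 1, 0, 0); (0, 0, 0, 0, 0, 1, 0); (0, 0, 0, 0, 0, 1, 1); (0, 1, 1, 1, 0, 0, 0); (4, 0, 0, 3, 0, 0, 0))


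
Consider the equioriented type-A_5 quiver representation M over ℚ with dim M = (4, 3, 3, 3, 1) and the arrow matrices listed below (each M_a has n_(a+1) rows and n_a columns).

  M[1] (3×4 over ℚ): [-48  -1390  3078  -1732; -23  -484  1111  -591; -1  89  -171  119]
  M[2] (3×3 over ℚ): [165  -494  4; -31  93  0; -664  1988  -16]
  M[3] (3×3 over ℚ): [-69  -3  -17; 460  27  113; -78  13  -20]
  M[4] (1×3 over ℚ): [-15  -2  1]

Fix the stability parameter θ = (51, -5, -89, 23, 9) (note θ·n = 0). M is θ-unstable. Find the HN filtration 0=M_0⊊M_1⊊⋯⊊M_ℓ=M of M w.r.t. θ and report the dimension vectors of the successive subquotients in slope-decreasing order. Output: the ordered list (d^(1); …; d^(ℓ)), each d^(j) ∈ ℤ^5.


Barcode: M ≅ I[1,1], I[1,2], I[1,4], I[1,5], I[3,4]. HN layers by μ_θ (5 steps, strictly decreasing):
  μ^(1)=51; μ^(2)=23; μ^(3)=16; μ^(4)=-43/3; μ^(5)=-89

((1, 0, 0, 0, 0); (1, 1, 0, 2, 0); (0, 0, 0, 1, 1); (2, 2, 2, 0, 0); (0, 0, 1, 0, 0))


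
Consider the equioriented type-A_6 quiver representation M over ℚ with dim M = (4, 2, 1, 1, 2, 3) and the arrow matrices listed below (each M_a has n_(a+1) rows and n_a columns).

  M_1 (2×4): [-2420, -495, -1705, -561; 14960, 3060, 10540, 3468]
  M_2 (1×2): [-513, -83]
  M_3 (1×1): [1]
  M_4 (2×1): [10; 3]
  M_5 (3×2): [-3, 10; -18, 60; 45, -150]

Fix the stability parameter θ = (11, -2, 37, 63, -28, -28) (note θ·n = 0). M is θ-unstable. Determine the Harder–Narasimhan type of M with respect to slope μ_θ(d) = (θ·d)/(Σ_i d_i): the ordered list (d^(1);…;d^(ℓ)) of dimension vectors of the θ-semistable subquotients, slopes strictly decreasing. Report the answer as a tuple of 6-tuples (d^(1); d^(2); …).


Via rank(M_{q-1}∘⋯∘M_p): M ≅ I[1,1]^3, I[1,5], I[2,2], I[5,6], I[6,6]^2.
μ_θ-semistable layers: μ^(1)=24; μ^(2)=11; μ^(3)=9/2; μ^(4)=-2; μ^(5)=-28

((0, 0, 1, 1, 1, 0); (3, 0, 0, 0, 0, 0); (1, 1, 0, 0, 0, 0); (0, 1, 0, 0, 0, 0); (0, 0, 0, 0, 1, 3))


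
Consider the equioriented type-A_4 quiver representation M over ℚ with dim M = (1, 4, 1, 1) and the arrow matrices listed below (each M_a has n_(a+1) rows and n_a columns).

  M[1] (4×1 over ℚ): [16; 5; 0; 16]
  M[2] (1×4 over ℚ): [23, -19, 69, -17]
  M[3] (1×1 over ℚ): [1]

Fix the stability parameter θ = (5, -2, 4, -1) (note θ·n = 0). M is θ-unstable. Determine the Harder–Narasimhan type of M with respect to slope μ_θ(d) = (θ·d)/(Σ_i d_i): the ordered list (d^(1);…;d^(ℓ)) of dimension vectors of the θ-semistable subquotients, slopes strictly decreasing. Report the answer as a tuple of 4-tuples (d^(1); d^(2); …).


Via rank(M_{q-1}∘⋯∘M_p): M ≅ I[1,4], I[2,2]^3.
μ_θ-semistable layers: μ^(1)=3/2; μ^(2)=-2

((1, 1, 1, 1); (0, 3, 0, 0))


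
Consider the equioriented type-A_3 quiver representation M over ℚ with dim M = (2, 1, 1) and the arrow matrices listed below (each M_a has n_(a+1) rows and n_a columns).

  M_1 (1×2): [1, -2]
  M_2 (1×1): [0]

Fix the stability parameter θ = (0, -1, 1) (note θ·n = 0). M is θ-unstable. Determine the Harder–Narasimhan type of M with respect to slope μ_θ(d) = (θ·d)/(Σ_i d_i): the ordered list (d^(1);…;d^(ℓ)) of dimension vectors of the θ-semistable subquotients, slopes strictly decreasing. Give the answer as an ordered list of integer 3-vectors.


Interval decomposition of M: I[1,1], I[1,2], I[3,3].
HN type (ℓ=3): μ^(1)=1; μ^(2)=0; μ^(3)=-1/2

((0, 0, 1); (1, 0, 0); (1, 1, 0))


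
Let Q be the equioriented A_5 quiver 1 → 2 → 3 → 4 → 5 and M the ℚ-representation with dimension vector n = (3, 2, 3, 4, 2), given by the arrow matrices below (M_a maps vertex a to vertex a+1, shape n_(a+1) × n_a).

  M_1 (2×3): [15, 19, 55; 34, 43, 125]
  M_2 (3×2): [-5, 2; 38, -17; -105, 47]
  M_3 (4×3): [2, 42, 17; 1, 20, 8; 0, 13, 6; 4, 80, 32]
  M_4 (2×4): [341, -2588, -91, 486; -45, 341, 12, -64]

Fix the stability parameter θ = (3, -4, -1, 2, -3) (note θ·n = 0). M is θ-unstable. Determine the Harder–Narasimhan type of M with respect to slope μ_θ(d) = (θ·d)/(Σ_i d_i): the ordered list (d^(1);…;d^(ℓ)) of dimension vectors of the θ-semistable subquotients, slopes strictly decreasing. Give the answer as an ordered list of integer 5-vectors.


Via rank(M_{q-1}∘⋯∘M_p): M ≅ I[1,1], I[1,5]^2, I[3,4], I[4,4].
μ_θ-semistable layers: μ^(1)=3; μ^(2)=2; μ^(3)=-1/2; μ^(4)=-2/3; μ^(5)=-1

((1, 0, 0, 0, 0); (0, 0, 0, 2, 0); (0, 0, 0, 2, 2); (2, 2, 2, 0, 0); (0, 0, 1, 0, 0))


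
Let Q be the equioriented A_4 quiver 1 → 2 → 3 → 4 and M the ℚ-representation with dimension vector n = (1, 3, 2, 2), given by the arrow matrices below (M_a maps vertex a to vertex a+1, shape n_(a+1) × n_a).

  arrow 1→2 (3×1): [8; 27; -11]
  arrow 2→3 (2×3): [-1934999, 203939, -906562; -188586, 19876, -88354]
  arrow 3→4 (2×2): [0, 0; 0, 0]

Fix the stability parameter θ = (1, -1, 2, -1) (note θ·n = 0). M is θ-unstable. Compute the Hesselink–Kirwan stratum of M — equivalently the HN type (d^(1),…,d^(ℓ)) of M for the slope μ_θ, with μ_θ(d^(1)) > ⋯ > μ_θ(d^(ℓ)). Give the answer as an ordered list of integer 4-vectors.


Barcode: M ≅ I[1,3], I[2,2], I[2,3], I[4,4]^2. HN layers by μ_θ (3 steps, strictly decreasing):
  μ^(1)=2; μ^(2)=0; μ^(3)=-1

((0, 0, 2, 0); (1, 1, 0, 0); (0, 2, 0, 2))


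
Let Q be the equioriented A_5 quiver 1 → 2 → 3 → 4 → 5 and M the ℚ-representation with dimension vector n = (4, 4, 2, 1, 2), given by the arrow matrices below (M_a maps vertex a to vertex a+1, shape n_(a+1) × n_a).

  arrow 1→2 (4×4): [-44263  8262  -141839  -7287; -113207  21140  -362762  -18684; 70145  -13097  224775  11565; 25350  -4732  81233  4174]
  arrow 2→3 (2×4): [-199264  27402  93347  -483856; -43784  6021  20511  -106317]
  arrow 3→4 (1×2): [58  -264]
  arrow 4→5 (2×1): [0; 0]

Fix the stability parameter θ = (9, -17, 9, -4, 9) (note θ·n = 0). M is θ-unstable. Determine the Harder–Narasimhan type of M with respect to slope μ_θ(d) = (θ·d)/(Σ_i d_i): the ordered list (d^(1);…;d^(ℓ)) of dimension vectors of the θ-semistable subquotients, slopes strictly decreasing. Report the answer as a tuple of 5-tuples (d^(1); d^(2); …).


Interval decomposition of M: I[1,2]^2, I[1,3], I[1,4], I[5,5]^2.
HN type (ℓ=3): μ^(1)=9; μ^(2)=5/2; μ^(3)=-4

((0, 0, 1, 0, 2); (0, 0, 1, 1, 0); (4, 4, 0, 0, 0))


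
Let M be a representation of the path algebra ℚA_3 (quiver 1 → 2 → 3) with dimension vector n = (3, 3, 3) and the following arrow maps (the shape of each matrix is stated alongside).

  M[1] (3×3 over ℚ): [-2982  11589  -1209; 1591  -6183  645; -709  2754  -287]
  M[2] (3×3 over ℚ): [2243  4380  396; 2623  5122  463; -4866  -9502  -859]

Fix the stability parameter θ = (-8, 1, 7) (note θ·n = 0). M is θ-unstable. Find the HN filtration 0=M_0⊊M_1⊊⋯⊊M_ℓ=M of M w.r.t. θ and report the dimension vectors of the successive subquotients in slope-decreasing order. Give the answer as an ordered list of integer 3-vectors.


Interval decomposition of M: I[1,2], I[1,3]^2, I[3,3].
HN type (ℓ=3): μ^(1)=7; μ^(2)=1; μ^(3)=-8

((0, 0, 3); (0, 3, 0); (3, 0, 0))


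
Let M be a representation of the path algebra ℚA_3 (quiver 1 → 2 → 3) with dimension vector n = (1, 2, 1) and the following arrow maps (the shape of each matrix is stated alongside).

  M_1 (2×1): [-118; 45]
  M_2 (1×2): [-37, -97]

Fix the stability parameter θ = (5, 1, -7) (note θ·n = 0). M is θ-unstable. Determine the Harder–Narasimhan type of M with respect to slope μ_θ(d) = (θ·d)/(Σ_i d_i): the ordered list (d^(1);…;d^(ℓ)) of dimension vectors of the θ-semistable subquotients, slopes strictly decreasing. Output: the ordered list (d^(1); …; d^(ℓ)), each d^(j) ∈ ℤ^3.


Barcode: M ≅ I[1,3], I[2,2]. HN layers by μ_θ (2 steps, strictly decreasing):
  μ^(1)=1; μ^(2)=-1/3

((0, 1, 0); (1, 1, 1))


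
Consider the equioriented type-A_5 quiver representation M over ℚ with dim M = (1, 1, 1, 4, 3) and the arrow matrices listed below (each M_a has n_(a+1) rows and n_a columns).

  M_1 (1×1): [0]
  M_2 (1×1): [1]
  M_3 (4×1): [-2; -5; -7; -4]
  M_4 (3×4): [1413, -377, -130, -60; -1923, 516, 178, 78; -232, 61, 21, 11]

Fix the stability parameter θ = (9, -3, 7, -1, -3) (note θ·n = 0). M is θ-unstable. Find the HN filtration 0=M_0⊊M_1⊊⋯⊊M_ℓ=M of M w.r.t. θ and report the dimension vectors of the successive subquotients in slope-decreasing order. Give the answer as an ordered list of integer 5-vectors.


Barcode: M ≅ I[1,1], I[2,5], I[4,4], I[4,5]^2. HN layers by μ_θ (5 steps, strictly decreasing):
  μ^(1)=9; μ^(2)=1; μ^(3)=-1; μ^(4)=-2; μ^(5)=-3

((1, 0, 0, 0, 0); (0, 0, 1, 1, 1); (0, 0, 0, 1, 0); (0, 0, 0, 2, 2); (0, 1, 0, 0, 0))


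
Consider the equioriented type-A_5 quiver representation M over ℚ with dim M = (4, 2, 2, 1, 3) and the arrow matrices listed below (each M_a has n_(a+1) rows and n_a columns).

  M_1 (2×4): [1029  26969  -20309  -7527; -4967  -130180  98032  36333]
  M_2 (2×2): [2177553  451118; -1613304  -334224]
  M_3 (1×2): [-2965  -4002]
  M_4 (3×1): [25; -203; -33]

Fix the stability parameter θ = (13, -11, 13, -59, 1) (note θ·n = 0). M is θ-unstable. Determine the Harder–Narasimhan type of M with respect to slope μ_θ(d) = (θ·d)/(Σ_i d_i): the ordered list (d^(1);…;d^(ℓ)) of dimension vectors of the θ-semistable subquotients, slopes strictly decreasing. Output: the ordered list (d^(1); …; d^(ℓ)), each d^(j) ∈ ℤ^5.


Interval decomposition of M: I[1,1]^2, I[1,2], I[1,5], I[3,3], I[5,5]^2.
HN type (ℓ=3): μ^(1)=13; μ^(2)=1; μ^(3)=-11

((2, 0, 1, 0, 0); (1, 1, 0, 0, 3); (1, 1, 1, 1, 0))


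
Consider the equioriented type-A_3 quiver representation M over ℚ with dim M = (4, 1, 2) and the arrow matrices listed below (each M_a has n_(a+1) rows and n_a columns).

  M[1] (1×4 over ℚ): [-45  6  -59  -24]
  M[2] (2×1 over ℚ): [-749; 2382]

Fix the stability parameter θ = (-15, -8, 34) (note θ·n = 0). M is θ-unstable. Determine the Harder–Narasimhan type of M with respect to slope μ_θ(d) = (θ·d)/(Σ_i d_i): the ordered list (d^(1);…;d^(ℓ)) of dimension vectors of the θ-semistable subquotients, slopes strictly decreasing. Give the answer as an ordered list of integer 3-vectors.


Barcode: M ≅ I[1,1]^3, I[1,3], I[3,3]. HN layers by μ_θ (3 steps, strictly decreasing):
  μ^(1)=34; μ^(2)=-8; μ^(3)=-15

((0, 0, 2); (0, 1, 0); (4, 0, 0))


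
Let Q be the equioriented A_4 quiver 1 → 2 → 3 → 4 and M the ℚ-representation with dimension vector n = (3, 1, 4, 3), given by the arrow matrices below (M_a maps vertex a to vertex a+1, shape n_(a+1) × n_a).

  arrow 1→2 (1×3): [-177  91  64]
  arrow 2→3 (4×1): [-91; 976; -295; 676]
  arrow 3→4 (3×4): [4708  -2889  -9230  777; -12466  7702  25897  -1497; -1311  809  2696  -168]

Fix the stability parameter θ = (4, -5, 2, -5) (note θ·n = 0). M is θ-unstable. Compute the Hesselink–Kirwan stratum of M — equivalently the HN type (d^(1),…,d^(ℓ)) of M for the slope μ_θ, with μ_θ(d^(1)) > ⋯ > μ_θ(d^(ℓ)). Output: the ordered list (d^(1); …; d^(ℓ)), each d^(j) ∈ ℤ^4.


Barcode: M ≅ I[1,1]^2, I[1,4], I[3,3], I[3,4]^2. HN layers by μ_θ (4 steps, strictly decreasing):
  μ^(1)=4; μ^(2)=2; μ^(3)=-1; μ^(4)=-3/2

((2, 0, 0, 0); (0, 0, 1, 0); (1, 1, 1, 1); (0, 0, 2, 2))


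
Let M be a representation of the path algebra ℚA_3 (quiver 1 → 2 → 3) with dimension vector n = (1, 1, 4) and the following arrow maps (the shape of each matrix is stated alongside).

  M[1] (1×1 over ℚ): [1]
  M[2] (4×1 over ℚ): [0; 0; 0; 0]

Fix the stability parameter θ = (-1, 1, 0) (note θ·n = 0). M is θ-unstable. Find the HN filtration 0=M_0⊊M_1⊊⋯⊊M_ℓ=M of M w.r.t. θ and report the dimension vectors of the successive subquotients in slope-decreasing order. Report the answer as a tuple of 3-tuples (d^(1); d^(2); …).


Interval decomposition of M: I[1,2], I[3,3]^4.
HN type (ℓ=3): μ^(1)=1; μ^(2)=0; μ^(3)=-1

((0, 1, 0); (0, 0, 4); (1, 0, 0))


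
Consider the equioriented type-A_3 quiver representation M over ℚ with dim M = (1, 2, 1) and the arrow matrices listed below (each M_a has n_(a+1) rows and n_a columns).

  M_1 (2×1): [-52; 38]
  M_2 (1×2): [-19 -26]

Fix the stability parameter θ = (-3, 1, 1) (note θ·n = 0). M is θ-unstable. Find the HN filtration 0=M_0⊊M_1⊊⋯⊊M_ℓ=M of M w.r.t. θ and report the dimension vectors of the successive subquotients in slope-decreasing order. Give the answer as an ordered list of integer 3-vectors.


Barcode: M ≅ I[1,2], I[2,3]. HN layers by μ_θ (2 steps, strictly decreasing):
  μ^(1)=1; μ^(2)=-3

((0, 2, 1); (1, 0, 0))


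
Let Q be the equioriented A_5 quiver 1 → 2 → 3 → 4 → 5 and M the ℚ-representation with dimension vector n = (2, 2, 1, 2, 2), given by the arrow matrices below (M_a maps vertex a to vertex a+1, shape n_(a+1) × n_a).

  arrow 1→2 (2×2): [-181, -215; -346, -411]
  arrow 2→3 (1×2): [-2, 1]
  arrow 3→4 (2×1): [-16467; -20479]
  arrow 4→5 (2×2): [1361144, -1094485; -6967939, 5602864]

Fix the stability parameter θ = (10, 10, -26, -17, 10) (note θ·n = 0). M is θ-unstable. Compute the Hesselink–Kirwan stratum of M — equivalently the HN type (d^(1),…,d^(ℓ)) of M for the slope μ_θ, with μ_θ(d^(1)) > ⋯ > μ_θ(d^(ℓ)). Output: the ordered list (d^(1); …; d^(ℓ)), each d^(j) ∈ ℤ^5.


Interval decomposition of M: I[1,2], I[1,5], I[4,5].
HN type (ℓ=3): μ^(1)=10; μ^(2)=-23/4; μ^(3)=-17

((1, 1, 0, 0, 2); (1, 1, 1, 1, 0); (0, 0, 0, 1, 0))


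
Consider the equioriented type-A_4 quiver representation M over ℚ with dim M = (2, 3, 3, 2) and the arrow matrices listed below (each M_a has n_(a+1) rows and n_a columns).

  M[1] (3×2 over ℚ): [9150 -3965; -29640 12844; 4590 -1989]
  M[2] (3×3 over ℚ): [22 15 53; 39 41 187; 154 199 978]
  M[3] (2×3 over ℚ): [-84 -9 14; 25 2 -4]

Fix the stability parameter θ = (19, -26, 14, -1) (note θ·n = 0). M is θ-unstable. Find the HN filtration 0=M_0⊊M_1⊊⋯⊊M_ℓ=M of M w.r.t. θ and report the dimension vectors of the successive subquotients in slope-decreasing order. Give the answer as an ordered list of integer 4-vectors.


Barcode: M ≅ I[1,1], I[1,4], I[2,3], I[2,4]. HN layers by μ_θ (5 steps, strictly decreasing):
  μ^(1)=19; μ^(2)=14; μ^(3)=13/2; μ^(4)=-7/2; μ^(5)=-26

((1, 0, 0, 0); (0, 0, 1, 0); (0, 0, 2, 2); (1, 1, 0, 0); (0, 2, 0, 0))


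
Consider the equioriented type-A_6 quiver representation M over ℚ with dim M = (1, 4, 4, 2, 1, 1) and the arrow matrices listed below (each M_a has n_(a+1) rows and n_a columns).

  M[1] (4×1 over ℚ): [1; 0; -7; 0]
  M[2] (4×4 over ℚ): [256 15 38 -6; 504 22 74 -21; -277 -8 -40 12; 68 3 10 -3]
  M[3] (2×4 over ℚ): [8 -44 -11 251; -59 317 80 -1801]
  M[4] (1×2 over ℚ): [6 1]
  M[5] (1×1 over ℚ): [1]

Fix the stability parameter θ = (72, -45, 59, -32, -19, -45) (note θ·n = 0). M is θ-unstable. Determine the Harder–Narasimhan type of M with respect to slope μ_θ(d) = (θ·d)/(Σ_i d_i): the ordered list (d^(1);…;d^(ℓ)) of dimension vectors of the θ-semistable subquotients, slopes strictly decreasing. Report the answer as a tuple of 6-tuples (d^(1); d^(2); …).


Via rank(M_{q-1}∘⋯∘M_p): M ≅ I[1,4], I[2,3]^2, I[2,6].
μ_θ-semistable layers: μ^(1)=59; μ^(2)=27/2; μ^(3)=-37/4; μ^(4)=-45

((0, 0, 2, 0, 0, 0); (1, 1, 1, 1, 0, 0); (0, 0, 1, 1, 1, 1); (0, 3, 0, 0, 0, 0))


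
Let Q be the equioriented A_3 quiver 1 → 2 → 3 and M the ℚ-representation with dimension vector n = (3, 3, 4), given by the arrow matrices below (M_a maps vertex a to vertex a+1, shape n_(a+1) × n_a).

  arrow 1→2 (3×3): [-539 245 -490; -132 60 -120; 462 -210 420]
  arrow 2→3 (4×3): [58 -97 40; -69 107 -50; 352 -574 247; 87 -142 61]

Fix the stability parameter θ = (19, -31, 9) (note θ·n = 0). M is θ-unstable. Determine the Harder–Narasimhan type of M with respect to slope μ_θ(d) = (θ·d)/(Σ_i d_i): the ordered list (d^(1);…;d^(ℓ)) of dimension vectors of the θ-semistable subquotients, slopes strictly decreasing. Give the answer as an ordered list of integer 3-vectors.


Interval decomposition of M: I[1,1]^2, I[1,3], I[2,3]^2, I[3,3].
HN type (ℓ=4): μ^(1)=19; μ^(2)=9; μ^(3)=-6; μ^(4)=-31

((2, 0, 0); (0, 0, 4); (1, 1, 0); (0, 2, 0))


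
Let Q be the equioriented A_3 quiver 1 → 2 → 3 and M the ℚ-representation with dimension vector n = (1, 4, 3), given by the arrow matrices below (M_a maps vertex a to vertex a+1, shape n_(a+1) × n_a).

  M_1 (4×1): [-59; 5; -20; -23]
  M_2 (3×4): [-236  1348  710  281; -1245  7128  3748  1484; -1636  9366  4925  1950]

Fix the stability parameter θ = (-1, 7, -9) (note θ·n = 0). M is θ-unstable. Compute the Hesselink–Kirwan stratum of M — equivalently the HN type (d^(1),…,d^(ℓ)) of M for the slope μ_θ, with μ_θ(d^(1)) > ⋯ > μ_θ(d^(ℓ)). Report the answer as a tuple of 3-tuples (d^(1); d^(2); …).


Interval decomposition of M: I[1,3], I[2,2], I[2,3]^2.
HN type (ℓ=2): μ^(1)=7; μ^(2)=-1

((0, 1, 0); (1, 3, 3))


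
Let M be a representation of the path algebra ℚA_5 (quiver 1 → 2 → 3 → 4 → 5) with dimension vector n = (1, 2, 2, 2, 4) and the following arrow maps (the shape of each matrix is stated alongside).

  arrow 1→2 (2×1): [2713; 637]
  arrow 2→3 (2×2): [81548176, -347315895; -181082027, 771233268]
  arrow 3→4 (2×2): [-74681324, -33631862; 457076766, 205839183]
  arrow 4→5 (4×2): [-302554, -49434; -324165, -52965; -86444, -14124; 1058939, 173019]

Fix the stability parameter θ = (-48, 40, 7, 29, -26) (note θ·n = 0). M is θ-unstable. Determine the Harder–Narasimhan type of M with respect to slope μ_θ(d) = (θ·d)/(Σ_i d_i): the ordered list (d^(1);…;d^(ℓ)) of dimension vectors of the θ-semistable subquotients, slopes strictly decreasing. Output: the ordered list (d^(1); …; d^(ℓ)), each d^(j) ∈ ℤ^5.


Barcode: M ≅ I[1,5], I[2,3], I[4,4], I[5,5]^3. HN layers by μ_θ (5 steps, strictly decreasing):
  μ^(1)=29; μ^(2)=47/2; μ^(3)=25/2; μ^(4)=-26; μ^(5)=-48

((0, 0, 0, 1, 0); (0, 1, 1, 0, 0); (0, 1, 1, 1, 1); (0, 0, 0, 0, 3); (1, 0, 0, 0, 0))


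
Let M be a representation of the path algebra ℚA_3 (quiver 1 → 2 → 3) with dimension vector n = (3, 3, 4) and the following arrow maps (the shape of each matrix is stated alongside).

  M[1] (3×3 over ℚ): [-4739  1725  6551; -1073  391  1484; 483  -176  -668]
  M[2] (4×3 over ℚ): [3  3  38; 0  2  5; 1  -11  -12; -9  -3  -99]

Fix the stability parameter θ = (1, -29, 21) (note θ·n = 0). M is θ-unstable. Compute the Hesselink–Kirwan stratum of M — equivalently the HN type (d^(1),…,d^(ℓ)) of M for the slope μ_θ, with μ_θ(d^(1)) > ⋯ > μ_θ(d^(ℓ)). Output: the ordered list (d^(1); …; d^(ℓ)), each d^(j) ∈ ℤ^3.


Interval decomposition of M: I[1,3]^3, I[3,3].
HN type (ℓ=2): μ^(1)=21; μ^(2)=-14

((0, 0, 4); (3, 3, 0))


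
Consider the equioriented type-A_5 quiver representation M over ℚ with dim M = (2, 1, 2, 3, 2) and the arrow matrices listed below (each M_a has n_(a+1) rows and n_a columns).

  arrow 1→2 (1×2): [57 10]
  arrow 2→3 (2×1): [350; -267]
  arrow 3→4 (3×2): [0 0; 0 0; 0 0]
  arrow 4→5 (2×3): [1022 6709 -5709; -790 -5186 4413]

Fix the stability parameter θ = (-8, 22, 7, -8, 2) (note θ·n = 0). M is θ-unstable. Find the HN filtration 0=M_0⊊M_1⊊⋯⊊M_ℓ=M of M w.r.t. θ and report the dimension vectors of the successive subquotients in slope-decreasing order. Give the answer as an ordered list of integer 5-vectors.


Interval decomposition of M: I[1,1], I[1,3], I[3,3], I[4,4], I[4,5]^2.
HN type (ℓ=4): μ^(1)=29/2; μ^(2)=7; μ^(3)=2; μ^(4)=-8

((0, 1, 1, 0, 0); (0, 0, 1, 0, 0); (0, 0, 0, 0, 2); (2, 0, 0, 3, 0))


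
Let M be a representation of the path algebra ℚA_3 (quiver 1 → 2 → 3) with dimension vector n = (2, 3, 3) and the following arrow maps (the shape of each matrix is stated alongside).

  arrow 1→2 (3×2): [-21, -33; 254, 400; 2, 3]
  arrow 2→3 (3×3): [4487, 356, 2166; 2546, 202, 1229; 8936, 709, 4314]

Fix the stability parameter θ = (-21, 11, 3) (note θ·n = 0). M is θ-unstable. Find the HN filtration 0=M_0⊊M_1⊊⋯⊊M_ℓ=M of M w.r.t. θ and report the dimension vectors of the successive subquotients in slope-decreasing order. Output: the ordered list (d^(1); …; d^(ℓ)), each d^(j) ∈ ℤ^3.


Via rank(M_{q-1}∘⋯∘M_p): M ≅ I[1,3]^2, I[2,3].
μ_θ-semistable layers: μ^(1)=7; μ^(2)=-21

((0, 3, 3); (2, 0, 0))
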